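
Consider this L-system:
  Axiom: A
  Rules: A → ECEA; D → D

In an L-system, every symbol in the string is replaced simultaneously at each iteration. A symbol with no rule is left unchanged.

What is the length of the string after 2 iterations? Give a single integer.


Answer: 7

Derivation:
Step 0: length = 1
Step 1: length = 4
Step 2: length = 7


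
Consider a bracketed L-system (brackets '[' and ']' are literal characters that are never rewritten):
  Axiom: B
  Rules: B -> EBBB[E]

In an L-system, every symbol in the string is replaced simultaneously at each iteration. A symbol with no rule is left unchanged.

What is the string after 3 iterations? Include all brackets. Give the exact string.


Step 0: B
Step 1: EBBB[E]
Step 2: EEBBB[E]EBBB[E]EBBB[E][E]
Step 3: EEEBBB[E]EBBB[E]EBBB[E][E]EEBBB[E]EBBB[E]EBBB[E][E]EEBBB[E]EBBB[E]EBBB[E][E][E]

Answer: EEEBBB[E]EBBB[E]EBBB[E][E]EEBBB[E]EBBB[E]EBBB[E][E]EEBBB[E]EBBB[E]EBBB[E][E][E]


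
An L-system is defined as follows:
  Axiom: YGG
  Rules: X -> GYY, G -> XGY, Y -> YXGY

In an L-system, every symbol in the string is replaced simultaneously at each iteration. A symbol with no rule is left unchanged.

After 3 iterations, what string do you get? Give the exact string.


Step 0: YGG
Step 1: YXGYXGYXGY
Step 2: YXGYGYYXGYYXGYGYYXGYYXGYGYYXGYYXGY
Step 3: YXGYGYYXGYYXGYXGYYXGYYXGYGYYXGYYXGYYXGYGYYXGYYXGYXGYYXGYYXGYGYYXGYYXGYYXGYGYYXGYYXGYXGYYXGYYXGYGYYXGYYXGYYXGYGYYXGYYXGY

Answer: YXGYGYYXGYYXGYXGYYXGYYXGYGYYXGYYXGYYXGYGYYXGYYXGYXGYYXGYYXGYGYYXGYYXGYYXGYGYYXGYYXGYXGYYXGYYXGYGYYXGYYXGYYXGYGYYXGYYXGY


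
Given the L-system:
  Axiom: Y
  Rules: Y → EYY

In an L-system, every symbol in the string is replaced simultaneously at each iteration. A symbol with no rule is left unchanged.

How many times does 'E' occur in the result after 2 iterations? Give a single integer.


Step 0: Y  (0 'E')
Step 1: EYY  (1 'E')
Step 2: EEYYEYY  (3 'E')

Answer: 3


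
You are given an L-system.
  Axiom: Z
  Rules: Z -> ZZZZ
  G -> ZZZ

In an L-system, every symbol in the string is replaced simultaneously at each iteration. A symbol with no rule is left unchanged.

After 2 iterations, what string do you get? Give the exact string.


Step 0: Z
Step 1: ZZZZ
Step 2: ZZZZZZZZZZZZZZZZ

Answer: ZZZZZZZZZZZZZZZZ


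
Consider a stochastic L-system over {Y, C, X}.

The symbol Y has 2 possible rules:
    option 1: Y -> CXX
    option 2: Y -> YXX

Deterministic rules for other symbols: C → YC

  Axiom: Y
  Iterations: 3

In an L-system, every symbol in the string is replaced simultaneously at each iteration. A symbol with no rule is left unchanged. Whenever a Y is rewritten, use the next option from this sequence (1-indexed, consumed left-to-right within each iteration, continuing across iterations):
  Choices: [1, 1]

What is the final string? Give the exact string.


Answer: CXXYCXX

Derivation:
Step 0: Y
Step 1: CXX  (used choices [1])
Step 2: YCXX  (used choices [])
Step 3: CXXYCXX  (used choices [1])


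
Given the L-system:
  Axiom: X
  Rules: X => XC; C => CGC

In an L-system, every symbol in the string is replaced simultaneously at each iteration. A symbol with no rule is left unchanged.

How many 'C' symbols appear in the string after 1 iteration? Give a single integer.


Step 0: X  (0 'C')
Step 1: XC  (1 'C')

Answer: 1


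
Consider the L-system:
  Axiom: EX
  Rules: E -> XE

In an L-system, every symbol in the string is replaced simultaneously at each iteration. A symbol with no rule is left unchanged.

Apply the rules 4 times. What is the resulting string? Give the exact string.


Step 0: EX
Step 1: XEX
Step 2: XXEX
Step 3: XXXEX
Step 4: XXXXEX

Answer: XXXXEX


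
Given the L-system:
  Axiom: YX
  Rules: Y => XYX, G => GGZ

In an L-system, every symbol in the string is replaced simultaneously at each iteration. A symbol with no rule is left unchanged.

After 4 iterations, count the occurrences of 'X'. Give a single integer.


Answer: 9

Derivation:
Step 0: YX  (1 'X')
Step 1: XYXX  (3 'X')
Step 2: XXYXXX  (5 'X')
Step 3: XXXYXXXX  (7 'X')
Step 4: XXXXYXXXXX  (9 'X')


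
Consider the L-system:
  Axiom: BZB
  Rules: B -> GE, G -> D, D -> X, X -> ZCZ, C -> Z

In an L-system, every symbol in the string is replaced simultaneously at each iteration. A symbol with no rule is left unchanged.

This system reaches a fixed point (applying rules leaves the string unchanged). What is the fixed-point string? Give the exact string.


Step 0: BZB
Step 1: GEZGE
Step 2: DEZDE
Step 3: XEZXE
Step 4: ZCZEZZCZE
Step 5: ZZZEZZZZE
Step 6: ZZZEZZZZE  (unchanged — fixed point at step 5)

Answer: ZZZEZZZZE


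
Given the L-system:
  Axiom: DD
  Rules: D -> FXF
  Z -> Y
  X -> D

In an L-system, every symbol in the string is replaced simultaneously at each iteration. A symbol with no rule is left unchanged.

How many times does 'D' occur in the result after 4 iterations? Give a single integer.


Answer: 2

Derivation:
Step 0: DD  (2 'D')
Step 1: FXFFXF  (0 'D')
Step 2: FDFFDF  (2 'D')
Step 3: FFXFFFFXFF  (0 'D')
Step 4: FFDFFFFDFF  (2 'D')


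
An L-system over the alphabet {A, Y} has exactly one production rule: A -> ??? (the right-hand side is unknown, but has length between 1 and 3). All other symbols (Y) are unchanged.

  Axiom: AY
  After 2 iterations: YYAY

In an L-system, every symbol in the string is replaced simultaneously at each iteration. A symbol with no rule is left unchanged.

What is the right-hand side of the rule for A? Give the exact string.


Answer: YA

Derivation:
Trying A -> YA:
  Step 0: AY
  Step 1: YAY
  Step 2: YYAY
Matches the given result.


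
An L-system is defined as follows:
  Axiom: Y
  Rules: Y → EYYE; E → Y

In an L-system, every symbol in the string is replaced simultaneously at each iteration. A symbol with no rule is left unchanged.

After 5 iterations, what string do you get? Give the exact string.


Answer: EYYEYEYYEEYYEYYEYYEEYYEYEYYEYEYYEEYYEYEYYEYEYYEEYYEYYEYYEEYYEYEYYEEYYEYEYYEEYYEYYEYYEEYYEYEYYEYEYYEEYYEYYEYYEEYYEYEYYEYEYYEEYYEYYEYYEEYYEYEYYEEYYEYEYYEEYYEYYEYYEEYYEYEYYEYEYYEEYYEYEYYEYEYYEEYYEYYEYYEEYYEYEYYE

Derivation:
Step 0: Y
Step 1: EYYE
Step 2: YEYYEEYYEY
Step 3: EYYEYEYYEEYYEYYEYYEEYYEYEYYE
Step 4: YEYYEEYYEYEYYEYEYYEEYYEYYEYYEEYYEYEYYEEYYEYEYYEEYYEYYEYYEEYYEYEYYEYEYYEEYYEY
Step 5: EYYEYEYYEEYYEYYEYYEEYYEYEYYEYEYYEEYYEYEYYEYEYYEEYYEYYEYYEEYYEYEYYEEYYEYEYYEEYYEYYEYYEEYYEYEYYEYEYYEEYYEYYEYYEEYYEYEYYEYEYYEEYYEYYEYYEEYYEYEYYEEYYEYEYYEEYYEYYEYYEEYYEYEYYEYEYYEEYYEYEYYEYEYYEEYYEYYEYYEEYYEYEYYE


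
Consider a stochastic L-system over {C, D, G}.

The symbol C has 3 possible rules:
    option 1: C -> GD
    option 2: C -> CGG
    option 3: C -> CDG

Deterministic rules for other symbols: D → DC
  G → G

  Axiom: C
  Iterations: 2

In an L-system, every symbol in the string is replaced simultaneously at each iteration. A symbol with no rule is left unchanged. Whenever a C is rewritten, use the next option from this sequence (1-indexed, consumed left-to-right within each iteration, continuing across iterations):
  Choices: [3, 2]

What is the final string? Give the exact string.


Answer: CGGDCG

Derivation:
Step 0: C
Step 1: CDG  (used choices [3])
Step 2: CGGDCG  (used choices [2])


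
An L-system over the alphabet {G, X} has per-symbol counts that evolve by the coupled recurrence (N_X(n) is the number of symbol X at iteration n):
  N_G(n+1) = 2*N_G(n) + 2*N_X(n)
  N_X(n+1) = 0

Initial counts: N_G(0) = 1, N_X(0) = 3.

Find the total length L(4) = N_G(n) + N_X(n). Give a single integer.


Step 0: N_G=1, N_X=3, L=4
Step 1: N_G=8, N_X=0, L=8
Step 2: N_G=16, N_X=0, L=16
Step 3: N_G=32, N_X=0, L=32
Step 4: N_G=64, N_X=0, L=64

Answer: 64


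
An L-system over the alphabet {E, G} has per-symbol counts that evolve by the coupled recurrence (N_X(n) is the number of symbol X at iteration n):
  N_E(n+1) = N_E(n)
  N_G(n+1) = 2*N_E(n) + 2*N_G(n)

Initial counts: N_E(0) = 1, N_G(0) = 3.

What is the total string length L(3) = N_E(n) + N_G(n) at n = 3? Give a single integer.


Answer: 39

Derivation:
Step 0: N_E=1, N_G=3, L=4
Step 1: N_E=1, N_G=8, L=9
Step 2: N_E=1, N_G=18, L=19
Step 3: N_E=1, N_G=38, L=39


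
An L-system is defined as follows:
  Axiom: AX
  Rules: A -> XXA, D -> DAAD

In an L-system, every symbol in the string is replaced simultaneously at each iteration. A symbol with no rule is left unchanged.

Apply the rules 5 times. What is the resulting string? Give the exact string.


Answer: XXXXXXXXXXAX

Derivation:
Step 0: AX
Step 1: XXAX
Step 2: XXXXAX
Step 3: XXXXXXAX
Step 4: XXXXXXXXAX
Step 5: XXXXXXXXXXAX


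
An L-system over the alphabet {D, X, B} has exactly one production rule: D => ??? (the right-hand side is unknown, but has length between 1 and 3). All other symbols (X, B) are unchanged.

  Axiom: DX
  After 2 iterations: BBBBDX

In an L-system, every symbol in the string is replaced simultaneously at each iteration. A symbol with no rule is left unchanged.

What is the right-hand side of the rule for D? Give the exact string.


Trying D => BBD:
  Step 0: DX
  Step 1: BBDX
  Step 2: BBBBDX
Matches the given result.

Answer: BBD


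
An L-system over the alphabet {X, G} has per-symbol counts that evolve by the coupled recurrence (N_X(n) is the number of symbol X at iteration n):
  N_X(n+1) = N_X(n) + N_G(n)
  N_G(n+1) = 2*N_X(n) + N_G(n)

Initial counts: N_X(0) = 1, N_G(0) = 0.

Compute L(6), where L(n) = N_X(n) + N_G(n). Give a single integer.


Step 0: N_X=1, N_G=0, L=1
Step 1: N_X=1, N_G=2, L=3
Step 2: N_X=3, N_G=4, L=7
Step 3: N_X=7, N_G=10, L=17
Step 4: N_X=17, N_G=24, L=41
Step 5: N_X=41, N_G=58, L=99
Step 6: N_X=99, N_G=140, L=239

Answer: 239


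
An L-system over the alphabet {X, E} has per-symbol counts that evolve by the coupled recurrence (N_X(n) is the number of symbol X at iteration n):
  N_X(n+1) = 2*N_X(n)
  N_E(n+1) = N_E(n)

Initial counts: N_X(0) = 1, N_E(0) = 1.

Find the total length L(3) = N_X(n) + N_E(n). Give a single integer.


Step 0: N_X=1, N_E=1, L=2
Step 1: N_X=2, N_E=1, L=3
Step 2: N_X=4, N_E=1, L=5
Step 3: N_X=8, N_E=1, L=9

Answer: 9


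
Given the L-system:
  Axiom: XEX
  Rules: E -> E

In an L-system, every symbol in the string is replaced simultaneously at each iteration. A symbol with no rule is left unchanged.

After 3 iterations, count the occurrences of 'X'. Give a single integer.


Answer: 2

Derivation:
Step 0: XEX  (2 'X')
Step 1: XEX  (2 'X')
Step 2: XEX  (2 'X')
Step 3: XEX  (2 'X')


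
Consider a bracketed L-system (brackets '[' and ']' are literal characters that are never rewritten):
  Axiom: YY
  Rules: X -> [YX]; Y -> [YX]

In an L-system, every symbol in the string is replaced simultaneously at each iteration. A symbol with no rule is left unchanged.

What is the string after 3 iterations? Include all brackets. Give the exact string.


Answer: [[[YX][YX]][[YX][YX]]][[[YX][YX]][[YX][YX]]]

Derivation:
Step 0: YY
Step 1: [YX][YX]
Step 2: [[YX][YX]][[YX][YX]]
Step 3: [[[YX][YX]][[YX][YX]]][[[YX][YX]][[YX][YX]]]


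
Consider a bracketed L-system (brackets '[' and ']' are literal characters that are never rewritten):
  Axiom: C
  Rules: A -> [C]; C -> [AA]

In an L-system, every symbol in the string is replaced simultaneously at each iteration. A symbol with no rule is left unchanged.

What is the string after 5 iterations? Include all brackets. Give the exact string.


Step 0: C
Step 1: [AA]
Step 2: [[C][C]]
Step 3: [[[AA]][[AA]]]
Step 4: [[[[C][C]]][[[C][C]]]]
Step 5: [[[[[AA]][[AA]]]][[[[AA]][[AA]]]]]

Answer: [[[[[AA]][[AA]]]][[[[AA]][[AA]]]]]


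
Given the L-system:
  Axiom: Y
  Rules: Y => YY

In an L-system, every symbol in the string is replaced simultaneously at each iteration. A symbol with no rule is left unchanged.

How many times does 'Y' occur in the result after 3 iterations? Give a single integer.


Answer: 8

Derivation:
Step 0: Y  (1 'Y')
Step 1: YY  (2 'Y')
Step 2: YYYY  (4 'Y')
Step 3: YYYYYYYY  (8 'Y')


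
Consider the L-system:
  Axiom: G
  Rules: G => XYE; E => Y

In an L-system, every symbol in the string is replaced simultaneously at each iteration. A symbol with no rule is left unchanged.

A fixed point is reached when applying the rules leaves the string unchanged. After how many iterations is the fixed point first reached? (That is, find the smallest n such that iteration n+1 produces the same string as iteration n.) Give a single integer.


Step 0: G
Step 1: XYE
Step 2: XYY
Step 3: XYY  (unchanged — fixed point at step 2)

Answer: 2


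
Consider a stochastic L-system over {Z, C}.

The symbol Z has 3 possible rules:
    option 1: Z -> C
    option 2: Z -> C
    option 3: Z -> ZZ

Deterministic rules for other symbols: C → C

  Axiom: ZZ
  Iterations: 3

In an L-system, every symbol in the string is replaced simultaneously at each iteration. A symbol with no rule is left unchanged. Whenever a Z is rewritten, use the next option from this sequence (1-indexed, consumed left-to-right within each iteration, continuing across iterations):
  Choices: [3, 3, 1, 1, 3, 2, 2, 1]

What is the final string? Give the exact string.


Step 0: ZZ
Step 1: ZZZZ  (used choices [3, 3])
Step 2: CCZZC  (used choices [1, 1, 3, 2])
Step 3: CCCCC  (used choices [2, 1])

Answer: CCCCC


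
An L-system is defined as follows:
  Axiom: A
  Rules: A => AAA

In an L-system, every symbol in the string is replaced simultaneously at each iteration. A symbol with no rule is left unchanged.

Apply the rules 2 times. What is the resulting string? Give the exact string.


Answer: AAAAAAAAA

Derivation:
Step 0: A
Step 1: AAA
Step 2: AAAAAAAAA


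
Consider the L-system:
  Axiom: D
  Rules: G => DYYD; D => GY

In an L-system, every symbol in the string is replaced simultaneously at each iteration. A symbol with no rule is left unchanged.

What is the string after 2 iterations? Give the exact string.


Step 0: D
Step 1: GY
Step 2: DYYDY

Answer: DYYDY


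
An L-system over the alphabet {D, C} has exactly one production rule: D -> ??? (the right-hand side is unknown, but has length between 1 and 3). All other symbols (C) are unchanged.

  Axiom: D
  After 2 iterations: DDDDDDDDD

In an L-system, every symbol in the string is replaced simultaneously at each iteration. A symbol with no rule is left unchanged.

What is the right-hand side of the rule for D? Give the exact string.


Answer: DDD

Derivation:
Trying D -> DDD:
  Step 0: D
  Step 1: DDD
  Step 2: DDDDDDDDD
Matches the given result.


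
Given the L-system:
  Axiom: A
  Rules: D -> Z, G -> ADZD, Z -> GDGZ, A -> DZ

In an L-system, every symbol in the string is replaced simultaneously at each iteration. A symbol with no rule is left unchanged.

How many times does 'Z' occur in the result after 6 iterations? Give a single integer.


Step 0: A  (0 'Z')
Step 1: DZ  (1 'Z')
Step 2: ZGDGZ  (2 'Z')
Step 3: GDGZADZDZADZDGDGZ  (5 'Z')
Step 4: ADZDZADZDGDGZDZZGDGZZGDGZDZZGDGZZADZDZADZDGDGZ  (17 'Z')
Step 5: DZZGDGZZGDGZDZZGDGZZADZDZADZDGDGZZGDGZGDGZADZDZADZDGDGZGDGZADZDZADZDGDGZZGDGZGDGZADZDZADZDGDGZGDGZDZZGDGZZGDGZDZZGDGZZADZDZADZDGDGZ  (46 'Z')
Step 6: ZGDGZGDGZADZDZADZDGDGZGDGZADZDZADZDGDGZZGDGZGDGZADZDZADZDGDGZGDGZDZZGDGZZGDGZDZZGDGZZADZDZADZDGDGZGDGZADZDZADZDGDGZADZDZADZDGDGZDZZGDGZZGDGZDZZGDGZZADZDZADZDGDGZADZDZADZDGDGZDZZGDGZZGDGZDZZGDGZZADZDZADZDGDGZGDGZADZDZADZDGDGZADZDZADZDGDGZDZZGDGZZGDGZDZZGDGZZADZDZADZDGDGZADZDZADZDGDGZZGDGZGDGZADZDZADZDGDGZGDGZADZDZADZDGDGZZGDGZGDGZADZDZADZDGDGZGDGZDZZGDGZZGDGZDZZGDGZZADZDZADZDGDGZ  (131 'Z')

Answer: 131


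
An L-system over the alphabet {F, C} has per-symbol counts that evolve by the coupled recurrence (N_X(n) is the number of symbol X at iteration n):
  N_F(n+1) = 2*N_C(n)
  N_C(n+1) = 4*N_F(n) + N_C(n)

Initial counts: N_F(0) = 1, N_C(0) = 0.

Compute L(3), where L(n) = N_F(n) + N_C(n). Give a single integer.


Step 0: N_F=1, N_C=0, L=1
Step 1: N_F=0, N_C=4, L=4
Step 2: N_F=8, N_C=4, L=12
Step 3: N_F=8, N_C=36, L=44

Answer: 44


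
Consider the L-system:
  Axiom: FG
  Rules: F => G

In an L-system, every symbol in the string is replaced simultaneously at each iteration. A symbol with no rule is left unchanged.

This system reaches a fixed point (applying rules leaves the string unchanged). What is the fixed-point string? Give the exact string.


Answer: GG

Derivation:
Step 0: FG
Step 1: GG
Step 2: GG  (unchanged — fixed point at step 1)


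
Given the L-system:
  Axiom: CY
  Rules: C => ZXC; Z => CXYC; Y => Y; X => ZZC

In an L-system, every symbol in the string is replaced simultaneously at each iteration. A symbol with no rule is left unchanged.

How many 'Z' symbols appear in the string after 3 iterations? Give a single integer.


Answer: 8

Derivation:
Step 0: CY  (0 'Z')
Step 1: ZXCY  (1 'Z')
Step 2: CXYCZZCZXCY  (3 'Z')
Step 3: ZXCZZCYZXCCXYCCXYCZXCCXYCZZCZXCY  (8 'Z')


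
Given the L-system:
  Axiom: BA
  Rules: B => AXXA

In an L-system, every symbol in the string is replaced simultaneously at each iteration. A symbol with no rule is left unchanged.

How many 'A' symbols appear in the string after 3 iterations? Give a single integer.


Answer: 3

Derivation:
Step 0: BA  (1 'A')
Step 1: AXXAA  (3 'A')
Step 2: AXXAA  (3 'A')
Step 3: AXXAA  (3 'A')


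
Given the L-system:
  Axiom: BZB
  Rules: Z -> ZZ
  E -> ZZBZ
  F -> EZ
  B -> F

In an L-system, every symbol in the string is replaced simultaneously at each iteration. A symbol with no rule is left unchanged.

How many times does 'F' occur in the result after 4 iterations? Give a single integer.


Step 0: BZB  (0 'F')
Step 1: FZZF  (2 'F')
Step 2: EZZZZZEZ  (0 'F')
Step 3: ZZBZZZZZZZZZZZZZBZZZ  (0 'F')
Step 4: ZZZZFZZZZZZZZZZZZZZZZZZZZZZZZZZFZZZZZZ  (2 'F')

Answer: 2


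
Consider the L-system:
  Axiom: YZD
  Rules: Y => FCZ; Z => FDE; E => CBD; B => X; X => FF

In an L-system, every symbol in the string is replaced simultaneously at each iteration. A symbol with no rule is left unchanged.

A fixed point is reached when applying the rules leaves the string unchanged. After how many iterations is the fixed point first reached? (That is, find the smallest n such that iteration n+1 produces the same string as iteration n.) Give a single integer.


Step 0: YZD
Step 1: FCZFDED
Step 2: FCFDEFDCBDD
Step 3: FCFDCBDFDCXDD
Step 4: FCFDCXDFDCFFDD
Step 5: FCFDCFFDFDCFFDD
Step 6: FCFDCFFDFDCFFDD  (unchanged — fixed point at step 5)

Answer: 5


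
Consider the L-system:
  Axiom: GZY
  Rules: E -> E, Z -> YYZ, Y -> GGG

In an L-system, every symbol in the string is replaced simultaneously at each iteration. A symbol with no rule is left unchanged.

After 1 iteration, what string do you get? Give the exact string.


Step 0: GZY
Step 1: GYYZGGG

Answer: GYYZGGG


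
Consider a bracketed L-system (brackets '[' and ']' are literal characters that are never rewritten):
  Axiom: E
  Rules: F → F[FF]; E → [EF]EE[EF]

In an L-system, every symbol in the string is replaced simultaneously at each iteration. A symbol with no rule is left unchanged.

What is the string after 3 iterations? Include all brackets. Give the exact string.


Step 0: E
Step 1: [EF]EE[EF]
Step 2: [[EF]EE[EF]F[FF]][EF]EE[EF][EF]EE[EF][[EF]EE[EF]F[FF]]
Step 3: [[[EF]EE[EF]F[FF]][EF]EE[EF][EF]EE[EF][[EF]EE[EF]F[FF]]F[FF][F[FF]F[FF]]][[EF]EE[EF]F[FF]][EF]EE[EF][EF]EE[EF][[EF]EE[EF]F[FF]][[EF]EE[EF]F[FF]][EF]EE[EF][EF]EE[EF][[EF]EE[EF]F[FF]][[[EF]EE[EF]F[FF]][EF]EE[EF][EF]EE[EF][[EF]EE[EF]F[FF]]F[FF][F[FF]F[FF]]]

Answer: [[[EF]EE[EF]F[FF]][EF]EE[EF][EF]EE[EF][[EF]EE[EF]F[FF]]F[FF][F[FF]F[FF]]][[EF]EE[EF]F[FF]][EF]EE[EF][EF]EE[EF][[EF]EE[EF]F[FF]][[EF]EE[EF]F[FF]][EF]EE[EF][EF]EE[EF][[EF]EE[EF]F[FF]][[[EF]EE[EF]F[FF]][EF]EE[EF][EF]EE[EF][[EF]EE[EF]F[FF]]F[FF][F[FF]F[FF]]]


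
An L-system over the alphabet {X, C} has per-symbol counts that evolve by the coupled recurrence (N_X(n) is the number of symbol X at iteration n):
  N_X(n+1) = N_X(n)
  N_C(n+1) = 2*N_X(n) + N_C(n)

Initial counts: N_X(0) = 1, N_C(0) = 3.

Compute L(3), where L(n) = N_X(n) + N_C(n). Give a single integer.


Answer: 10

Derivation:
Step 0: N_X=1, N_C=3, L=4
Step 1: N_X=1, N_C=5, L=6
Step 2: N_X=1, N_C=7, L=8
Step 3: N_X=1, N_C=9, L=10


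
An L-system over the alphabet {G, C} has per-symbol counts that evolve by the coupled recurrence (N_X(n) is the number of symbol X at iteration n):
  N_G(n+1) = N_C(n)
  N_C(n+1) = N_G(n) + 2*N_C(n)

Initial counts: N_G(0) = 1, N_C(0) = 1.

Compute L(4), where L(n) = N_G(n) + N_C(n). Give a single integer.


Answer: 58

Derivation:
Step 0: N_G=1, N_C=1, L=2
Step 1: N_G=1, N_C=3, L=4
Step 2: N_G=3, N_C=7, L=10
Step 3: N_G=7, N_C=17, L=24
Step 4: N_G=17, N_C=41, L=58


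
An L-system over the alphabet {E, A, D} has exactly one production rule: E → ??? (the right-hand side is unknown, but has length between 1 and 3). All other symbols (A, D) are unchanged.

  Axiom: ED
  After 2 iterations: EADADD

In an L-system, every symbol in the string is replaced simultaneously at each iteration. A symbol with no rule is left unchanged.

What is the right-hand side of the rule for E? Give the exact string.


Trying E → EAD:
  Step 0: ED
  Step 1: EADD
  Step 2: EADADD
Matches the given result.

Answer: EAD


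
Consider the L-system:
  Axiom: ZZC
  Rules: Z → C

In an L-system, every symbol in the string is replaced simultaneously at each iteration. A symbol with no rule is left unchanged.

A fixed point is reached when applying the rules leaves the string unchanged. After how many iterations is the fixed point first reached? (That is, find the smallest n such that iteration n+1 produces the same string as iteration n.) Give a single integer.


Step 0: ZZC
Step 1: CCC
Step 2: CCC  (unchanged — fixed point at step 1)

Answer: 1


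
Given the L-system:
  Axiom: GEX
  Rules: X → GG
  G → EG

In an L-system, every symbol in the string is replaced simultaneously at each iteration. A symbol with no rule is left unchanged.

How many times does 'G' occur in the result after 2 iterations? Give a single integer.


Answer: 3

Derivation:
Step 0: GEX  (1 'G')
Step 1: EGEGG  (3 'G')
Step 2: EEGEEGEG  (3 'G')


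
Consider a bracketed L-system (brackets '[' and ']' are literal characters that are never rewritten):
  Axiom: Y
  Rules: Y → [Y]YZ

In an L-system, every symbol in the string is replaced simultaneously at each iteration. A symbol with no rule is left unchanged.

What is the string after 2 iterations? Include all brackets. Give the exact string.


Step 0: Y
Step 1: [Y]YZ
Step 2: [[Y]YZ][Y]YZZ

Answer: [[Y]YZ][Y]YZZ


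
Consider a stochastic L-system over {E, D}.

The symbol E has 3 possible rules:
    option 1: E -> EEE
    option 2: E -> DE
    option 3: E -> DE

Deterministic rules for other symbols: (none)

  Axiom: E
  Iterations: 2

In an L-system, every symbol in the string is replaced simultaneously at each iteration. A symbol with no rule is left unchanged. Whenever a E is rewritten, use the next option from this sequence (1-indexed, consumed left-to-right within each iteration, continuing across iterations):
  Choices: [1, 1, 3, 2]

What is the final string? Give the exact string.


Answer: EEEDEDE

Derivation:
Step 0: E
Step 1: EEE  (used choices [1])
Step 2: EEEDEDE  (used choices [1, 3, 2])


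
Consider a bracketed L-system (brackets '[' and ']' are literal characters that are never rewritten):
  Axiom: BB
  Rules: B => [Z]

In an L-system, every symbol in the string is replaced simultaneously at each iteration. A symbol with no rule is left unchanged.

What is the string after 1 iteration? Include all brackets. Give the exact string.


Answer: [Z][Z]

Derivation:
Step 0: BB
Step 1: [Z][Z]


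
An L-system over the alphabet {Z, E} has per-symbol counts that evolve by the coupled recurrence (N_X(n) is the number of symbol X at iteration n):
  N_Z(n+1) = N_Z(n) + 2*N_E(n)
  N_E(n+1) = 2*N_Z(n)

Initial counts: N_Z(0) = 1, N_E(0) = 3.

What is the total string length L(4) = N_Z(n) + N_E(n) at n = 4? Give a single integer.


Answer: 161

Derivation:
Step 0: N_Z=1, N_E=3, L=4
Step 1: N_Z=7, N_E=2, L=9
Step 2: N_Z=11, N_E=14, L=25
Step 3: N_Z=39, N_E=22, L=61
Step 4: N_Z=83, N_E=78, L=161


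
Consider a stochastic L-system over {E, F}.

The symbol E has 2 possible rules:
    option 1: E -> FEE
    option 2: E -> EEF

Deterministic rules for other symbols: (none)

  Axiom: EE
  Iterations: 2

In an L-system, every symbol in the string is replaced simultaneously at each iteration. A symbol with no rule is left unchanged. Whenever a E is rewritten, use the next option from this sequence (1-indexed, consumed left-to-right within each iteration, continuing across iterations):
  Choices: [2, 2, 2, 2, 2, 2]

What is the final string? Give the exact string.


Answer: EEFEEFFEEFEEFF

Derivation:
Step 0: EE
Step 1: EEFEEF  (used choices [2, 2])
Step 2: EEFEEFFEEFEEFF  (used choices [2, 2, 2, 2])


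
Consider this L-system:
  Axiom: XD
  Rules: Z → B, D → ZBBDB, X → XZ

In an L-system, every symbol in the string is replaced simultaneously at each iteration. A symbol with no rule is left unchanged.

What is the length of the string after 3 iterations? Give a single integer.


Step 0: length = 2
Step 1: length = 7
Step 2: length = 12
Step 3: length = 17

Answer: 17


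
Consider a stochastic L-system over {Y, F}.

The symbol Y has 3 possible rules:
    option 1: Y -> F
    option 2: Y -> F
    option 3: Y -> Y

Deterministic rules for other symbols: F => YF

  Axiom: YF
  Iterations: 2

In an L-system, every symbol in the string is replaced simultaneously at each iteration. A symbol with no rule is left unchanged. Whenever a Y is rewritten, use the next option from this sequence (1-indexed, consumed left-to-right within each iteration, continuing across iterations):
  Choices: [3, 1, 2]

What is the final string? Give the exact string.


Answer: FFYF

Derivation:
Step 0: YF
Step 1: YYF  (used choices [3])
Step 2: FFYF  (used choices [1, 2])


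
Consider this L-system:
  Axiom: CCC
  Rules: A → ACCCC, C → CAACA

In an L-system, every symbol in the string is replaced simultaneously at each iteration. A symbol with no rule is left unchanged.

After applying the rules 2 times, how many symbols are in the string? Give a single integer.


Answer: 75

Derivation:
Step 0: length = 3
Step 1: length = 15
Step 2: length = 75


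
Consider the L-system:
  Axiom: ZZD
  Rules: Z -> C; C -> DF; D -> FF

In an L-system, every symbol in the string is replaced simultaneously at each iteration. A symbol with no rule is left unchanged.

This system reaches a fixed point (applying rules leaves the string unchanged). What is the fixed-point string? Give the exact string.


Step 0: ZZD
Step 1: CCFF
Step 2: DFDFFF
Step 3: FFFFFFFF
Step 4: FFFFFFFF  (unchanged — fixed point at step 3)

Answer: FFFFFFFF


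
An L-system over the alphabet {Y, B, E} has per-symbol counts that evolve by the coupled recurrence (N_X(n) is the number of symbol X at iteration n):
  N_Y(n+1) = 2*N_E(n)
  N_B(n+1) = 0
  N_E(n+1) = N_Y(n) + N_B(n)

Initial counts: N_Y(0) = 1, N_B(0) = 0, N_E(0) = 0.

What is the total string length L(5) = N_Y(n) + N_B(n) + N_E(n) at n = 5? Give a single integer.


Answer: 4

Derivation:
Step 0: N_Y=1, N_B=0, N_E=0, L=1
Step 1: N_Y=0, N_B=0, N_E=1, L=1
Step 2: N_Y=2, N_B=0, N_E=0, L=2
Step 3: N_Y=0, N_B=0, N_E=2, L=2
Step 4: N_Y=4, N_B=0, N_E=0, L=4
Step 5: N_Y=0, N_B=0, N_E=4, L=4


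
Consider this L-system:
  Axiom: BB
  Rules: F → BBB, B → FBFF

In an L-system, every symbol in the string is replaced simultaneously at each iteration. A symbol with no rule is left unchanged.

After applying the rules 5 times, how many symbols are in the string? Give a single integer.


Answer: 1214

Derivation:
Step 0: length = 2
Step 1: length = 8
Step 2: length = 26
Step 3: length = 98
Step 4: length = 332
Step 5: length = 1214


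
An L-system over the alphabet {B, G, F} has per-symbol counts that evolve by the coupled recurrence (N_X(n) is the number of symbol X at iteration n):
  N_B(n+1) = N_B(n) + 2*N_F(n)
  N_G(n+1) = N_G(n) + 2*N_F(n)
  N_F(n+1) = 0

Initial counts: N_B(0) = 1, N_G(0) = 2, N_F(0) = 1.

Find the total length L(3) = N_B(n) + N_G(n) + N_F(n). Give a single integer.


Answer: 7

Derivation:
Step 0: N_B=1, N_G=2, N_F=1, L=4
Step 1: N_B=3, N_G=4, N_F=0, L=7
Step 2: N_B=3, N_G=4, N_F=0, L=7
Step 3: N_B=3, N_G=4, N_F=0, L=7


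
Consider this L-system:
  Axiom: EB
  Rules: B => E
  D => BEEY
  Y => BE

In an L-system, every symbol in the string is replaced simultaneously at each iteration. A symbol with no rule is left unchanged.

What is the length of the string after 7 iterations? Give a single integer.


Step 0: length = 2
Step 1: length = 2
Step 2: length = 2
Step 3: length = 2
Step 4: length = 2
Step 5: length = 2
Step 6: length = 2
Step 7: length = 2

Answer: 2


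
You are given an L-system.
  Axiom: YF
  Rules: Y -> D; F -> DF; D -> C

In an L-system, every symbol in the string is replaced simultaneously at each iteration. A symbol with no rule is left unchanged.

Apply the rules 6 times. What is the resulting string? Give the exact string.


Step 0: YF
Step 1: DDF
Step 2: CCDF
Step 3: CCCDF
Step 4: CCCCDF
Step 5: CCCCCDF
Step 6: CCCCCCDF

Answer: CCCCCCDF


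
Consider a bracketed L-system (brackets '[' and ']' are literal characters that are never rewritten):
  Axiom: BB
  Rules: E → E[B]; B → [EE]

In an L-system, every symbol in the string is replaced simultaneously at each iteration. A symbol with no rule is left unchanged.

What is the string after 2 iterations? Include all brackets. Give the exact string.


Step 0: BB
Step 1: [EE][EE]
Step 2: [E[B]E[B]][E[B]E[B]]

Answer: [E[B]E[B]][E[B]E[B]]


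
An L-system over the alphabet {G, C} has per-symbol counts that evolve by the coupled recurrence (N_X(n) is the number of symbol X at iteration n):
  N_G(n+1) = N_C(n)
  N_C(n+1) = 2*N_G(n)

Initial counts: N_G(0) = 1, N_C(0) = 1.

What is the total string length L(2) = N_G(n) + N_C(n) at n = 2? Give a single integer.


Step 0: N_G=1, N_C=1, L=2
Step 1: N_G=1, N_C=2, L=3
Step 2: N_G=2, N_C=2, L=4

Answer: 4


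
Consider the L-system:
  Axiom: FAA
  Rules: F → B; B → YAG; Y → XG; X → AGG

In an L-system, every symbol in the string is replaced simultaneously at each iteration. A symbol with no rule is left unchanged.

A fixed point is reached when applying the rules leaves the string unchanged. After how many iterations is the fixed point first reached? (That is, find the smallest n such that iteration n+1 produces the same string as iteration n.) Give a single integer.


Answer: 4

Derivation:
Step 0: FAA
Step 1: BAA
Step 2: YAGAA
Step 3: XGAGAA
Step 4: AGGGAGAA
Step 5: AGGGAGAA  (unchanged — fixed point at step 4)


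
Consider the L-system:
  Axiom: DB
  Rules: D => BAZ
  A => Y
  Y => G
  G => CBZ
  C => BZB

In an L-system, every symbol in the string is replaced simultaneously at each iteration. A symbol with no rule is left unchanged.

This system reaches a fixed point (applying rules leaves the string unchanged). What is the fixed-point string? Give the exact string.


Answer: BBZBBZZB

Derivation:
Step 0: DB
Step 1: BAZB
Step 2: BYZB
Step 3: BGZB
Step 4: BCBZZB
Step 5: BBZBBZZB
Step 6: BBZBBZZB  (unchanged — fixed point at step 5)


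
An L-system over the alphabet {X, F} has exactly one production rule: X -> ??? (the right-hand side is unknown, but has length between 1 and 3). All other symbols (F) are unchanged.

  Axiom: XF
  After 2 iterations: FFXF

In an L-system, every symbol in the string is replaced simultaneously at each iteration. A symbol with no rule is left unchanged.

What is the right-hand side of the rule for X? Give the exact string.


Trying X -> FX:
  Step 0: XF
  Step 1: FXF
  Step 2: FFXF
Matches the given result.

Answer: FX


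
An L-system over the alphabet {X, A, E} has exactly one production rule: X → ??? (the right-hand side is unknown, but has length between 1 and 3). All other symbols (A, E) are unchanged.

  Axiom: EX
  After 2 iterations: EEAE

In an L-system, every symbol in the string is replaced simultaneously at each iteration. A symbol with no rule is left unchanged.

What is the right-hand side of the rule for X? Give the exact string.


Trying X → EAE:
  Step 0: EX
  Step 1: EEAE
  Step 2: EEAE
Matches the given result.

Answer: EAE


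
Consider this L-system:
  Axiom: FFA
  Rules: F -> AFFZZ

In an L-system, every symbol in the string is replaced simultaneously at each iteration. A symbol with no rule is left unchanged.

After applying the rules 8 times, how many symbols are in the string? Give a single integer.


Step 0: length = 3
Step 1: length = 11
Step 2: length = 27
Step 3: length = 59
Step 4: length = 123
Step 5: length = 251
Step 6: length = 507
Step 7: length = 1019
Step 8: length = 2043

Answer: 2043


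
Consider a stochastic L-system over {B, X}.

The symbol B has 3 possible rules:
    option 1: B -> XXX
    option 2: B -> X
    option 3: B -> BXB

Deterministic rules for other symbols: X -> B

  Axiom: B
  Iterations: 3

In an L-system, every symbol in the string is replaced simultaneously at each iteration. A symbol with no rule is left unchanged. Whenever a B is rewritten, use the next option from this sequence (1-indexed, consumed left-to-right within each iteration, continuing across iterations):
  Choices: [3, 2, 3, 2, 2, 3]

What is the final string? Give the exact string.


Answer: BXXBBXB

Derivation:
Step 0: B
Step 1: BXB  (used choices [3])
Step 2: XBBXB  (used choices [2, 3])
Step 3: BXXBBXB  (used choices [2, 2, 3])


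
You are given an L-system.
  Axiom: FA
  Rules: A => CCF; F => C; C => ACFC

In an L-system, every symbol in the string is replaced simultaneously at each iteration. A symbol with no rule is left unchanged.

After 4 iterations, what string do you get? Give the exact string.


Answer: ACFCACFCCCCFACFCCACFCACFCCCFACFCCACFCACFCACFCCCCFACFCCACFCACFCCCFACFCCACFCACFCACFCCCCFACFCCACFCACFCCCFACFCCACFCCCFACFCCACFC

Derivation:
Step 0: FA
Step 1: CCCF
Step 2: ACFCACFCACFCC
Step 3: CCFACFCCACFCCCFACFCCACFCCCFACFCCACFCACFC
Step 4: ACFCACFCCCCFACFCCACFCACFCCCFACFCCACFCACFCACFCCCCFACFCCACFCACFCCCFACFCCACFCACFCACFCCCCFACFCCACFCACFCCCFACFCCACFCCCFACFCCACFC


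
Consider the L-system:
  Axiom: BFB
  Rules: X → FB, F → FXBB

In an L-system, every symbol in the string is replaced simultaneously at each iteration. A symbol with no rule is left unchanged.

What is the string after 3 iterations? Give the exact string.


Step 0: BFB
Step 1: BFXBBB
Step 2: BFXBBFBBBB
Step 3: BFXBBFBBBFXBBBBBB

Answer: BFXBBFBBBFXBBBBBB


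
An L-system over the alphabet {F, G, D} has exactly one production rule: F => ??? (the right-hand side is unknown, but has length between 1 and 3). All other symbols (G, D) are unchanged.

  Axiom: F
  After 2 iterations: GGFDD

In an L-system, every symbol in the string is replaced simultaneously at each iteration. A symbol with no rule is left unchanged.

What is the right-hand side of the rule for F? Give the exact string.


Answer: GFD

Derivation:
Trying F => GFD:
  Step 0: F
  Step 1: GFD
  Step 2: GGFDD
Matches the given result.


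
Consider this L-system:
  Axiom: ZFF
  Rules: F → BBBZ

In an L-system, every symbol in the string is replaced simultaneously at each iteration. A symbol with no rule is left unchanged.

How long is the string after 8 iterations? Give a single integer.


Step 0: length = 3
Step 1: length = 9
Step 2: length = 9
Step 3: length = 9
Step 4: length = 9
Step 5: length = 9
Step 6: length = 9
Step 7: length = 9
Step 8: length = 9

Answer: 9


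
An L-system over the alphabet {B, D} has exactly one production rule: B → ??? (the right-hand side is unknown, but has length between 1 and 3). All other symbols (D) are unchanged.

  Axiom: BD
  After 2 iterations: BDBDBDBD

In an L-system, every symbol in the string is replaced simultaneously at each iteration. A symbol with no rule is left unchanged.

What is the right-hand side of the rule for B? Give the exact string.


Trying B → BDB:
  Step 0: BD
  Step 1: BDBD
  Step 2: BDBDBDBD
Matches the given result.

Answer: BDB


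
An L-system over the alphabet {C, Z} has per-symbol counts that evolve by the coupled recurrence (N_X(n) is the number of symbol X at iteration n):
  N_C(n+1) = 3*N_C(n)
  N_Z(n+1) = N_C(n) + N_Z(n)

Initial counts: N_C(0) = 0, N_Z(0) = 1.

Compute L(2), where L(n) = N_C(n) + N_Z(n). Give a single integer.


Answer: 1

Derivation:
Step 0: N_C=0, N_Z=1, L=1
Step 1: N_C=0, N_Z=1, L=1
Step 2: N_C=0, N_Z=1, L=1


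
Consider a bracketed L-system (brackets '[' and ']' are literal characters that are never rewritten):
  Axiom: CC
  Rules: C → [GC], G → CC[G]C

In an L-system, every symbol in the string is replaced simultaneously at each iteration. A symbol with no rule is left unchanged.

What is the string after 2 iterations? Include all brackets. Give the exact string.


Step 0: CC
Step 1: [GC][GC]
Step 2: [CC[G]C[GC]][CC[G]C[GC]]

Answer: [CC[G]C[GC]][CC[G]C[GC]]


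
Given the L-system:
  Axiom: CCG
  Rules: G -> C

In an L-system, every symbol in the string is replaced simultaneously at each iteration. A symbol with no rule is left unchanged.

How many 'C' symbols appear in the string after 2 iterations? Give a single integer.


Step 0: CCG  (2 'C')
Step 1: CCC  (3 'C')
Step 2: CCC  (3 'C')

Answer: 3


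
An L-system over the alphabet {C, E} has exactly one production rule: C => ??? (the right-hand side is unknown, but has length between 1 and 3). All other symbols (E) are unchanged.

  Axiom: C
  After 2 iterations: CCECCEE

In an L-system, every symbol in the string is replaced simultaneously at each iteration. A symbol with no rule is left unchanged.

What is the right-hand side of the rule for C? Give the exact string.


Trying C => CCE:
  Step 0: C
  Step 1: CCE
  Step 2: CCECCEE
Matches the given result.

Answer: CCE


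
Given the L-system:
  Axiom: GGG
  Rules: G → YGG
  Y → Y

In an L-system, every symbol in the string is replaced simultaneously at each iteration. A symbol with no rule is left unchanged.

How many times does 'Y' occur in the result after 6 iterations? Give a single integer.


Step 0: GGG  (0 'Y')
Step 1: YGGYGGYGG  (3 'Y')
Step 2: YYGGYGGYYGGYGGYYGGYGG  (9 'Y')
Step 3: YYYGGYGGYYGGYGGYYYGGYGGYYGGYGGYYYGGYGGYYGGYGG  (21 'Y')
Step 4: YYYYGGYGGYYGGYGGYYYGGYGGYYGGYGGYYYYGGYGGYYGGYGGYYYGGYGGYYGGYGGYYYYGGYGGYYGGYGGYYYGGYGGYYGGYGG  (45 'Y')
Step 5: YYYYYGGYGGYYGGYGGYYYGGYGGYYGGYGGYYYYGGYGGYYGGYGGYYYGGYGGYYGGYGGYYYYYGGYGGYYGGYGGYYYGGYGGYYGGYGGYYYYGGYGGYYGGYGGYYYGGYGGYYGGYGGYYYYYGGYGGYYGGYGGYYYGGYGGYYGGYGGYYYYGGYGGYYGGYGGYYYGGYGGYYGGYGG  (93 'Y')
Step 6: YYYYYYGGYGGYYGGYGGYYYGGYGGYYGGYGGYYYYGGYGGYYGGYGGYYYGGYGGYYGGYGGYYYYYGGYGGYYGGYGGYYYGGYGGYYGGYGGYYYYGGYGGYYGGYGGYYYGGYGGYYGGYGGYYYYYYGGYGGYYGGYGGYYYGGYGGYYGGYGGYYYYGGYGGYYGGYGGYYYGGYGGYYGGYGGYYYYYGGYGGYYGGYGGYYYGGYGGYYGGYGGYYYYGGYGGYYGGYGGYYYGGYGGYYGGYGGYYYYYYGGYGGYYGGYGGYYYGGYGGYYGGYGGYYYYGGYGGYYGGYGGYYYGGYGGYYGGYGGYYYYYGGYGGYYGGYGGYYYGGYGGYYGGYGGYYYYGGYGGYYGGYGGYYYGGYGGYYGGYGG  (189 'Y')

Answer: 189


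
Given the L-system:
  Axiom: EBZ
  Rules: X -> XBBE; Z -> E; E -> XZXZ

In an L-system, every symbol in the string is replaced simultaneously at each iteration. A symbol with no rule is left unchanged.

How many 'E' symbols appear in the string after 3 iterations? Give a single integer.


Step 0: EBZ  (1 'E')
Step 1: XZXZBE  (1 'E')
Step 2: XBBEEXBBEEBXZXZ  (4 'E')
Step 3: XBBEBBXZXZXZXZXBBEBBXZXZXZXZBXBBEEXBBEE  (6 'E')

Answer: 6


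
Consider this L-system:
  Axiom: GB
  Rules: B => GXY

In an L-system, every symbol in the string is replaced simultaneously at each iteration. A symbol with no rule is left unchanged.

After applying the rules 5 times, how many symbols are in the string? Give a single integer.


Answer: 4

Derivation:
Step 0: length = 2
Step 1: length = 4
Step 2: length = 4
Step 3: length = 4
Step 4: length = 4
Step 5: length = 4


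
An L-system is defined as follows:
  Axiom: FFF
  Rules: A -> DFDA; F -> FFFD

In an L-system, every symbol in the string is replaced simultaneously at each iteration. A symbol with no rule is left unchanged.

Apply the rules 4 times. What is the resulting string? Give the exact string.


Step 0: FFF
Step 1: FFFDFFFDFFFD
Step 2: FFFDFFFDFFFDDFFFDFFFDFFFDDFFFDFFFDFFFDD
Step 3: FFFDFFFDFFFDDFFFDFFFDFFFDDFFFDFFFDFFFDDDFFFDFFFDFFFDDFFFDFFFDFFFDDFFFDFFFDFFFDDDFFFDFFFDFFFDDFFFDFFFDFFFDDFFFDFFFDFFFDDD
Step 4: FFFDFFFDFFFDDFFFDFFFDFFFDDFFFDFFFDFFFDDDFFFDFFFDFFFDDFFFDFFFDFFFDDFFFDFFFDFFFDDDFFFDFFFDFFFDDFFFDFFFDFFFDDFFFDFFFDFFFDDDDFFFDFFFDFFFDDFFFDFFFDFFFDDFFFDFFFDFFFDDDFFFDFFFDFFFDDFFFDFFFDFFFDDFFFDFFFDFFFDDDFFFDFFFDFFFDDFFFDFFFDFFFDDFFFDFFFDFFFDDDDFFFDFFFDFFFDDFFFDFFFDFFFDDFFFDFFFDFFFDDDFFFDFFFDFFFDDFFFDFFFDFFFDDFFFDFFFDFFFDDDFFFDFFFDFFFDDFFFDFFFDFFFDDFFFDFFFDFFFDDDD

Answer: FFFDFFFDFFFDDFFFDFFFDFFFDDFFFDFFFDFFFDDDFFFDFFFDFFFDDFFFDFFFDFFFDDFFFDFFFDFFFDDDFFFDFFFDFFFDDFFFDFFFDFFFDDFFFDFFFDFFFDDDDFFFDFFFDFFFDDFFFDFFFDFFFDDFFFDFFFDFFFDDDFFFDFFFDFFFDDFFFDFFFDFFFDDFFFDFFFDFFFDDDFFFDFFFDFFFDDFFFDFFFDFFFDDFFFDFFFDFFFDDDDFFFDFFFDFFFDDFFFDFFFDFFFDDFFFDFFFDFFFDDDFFFDFFFDFFFDDFFFDFFFDFFFDDFFFDFFFDFFFDDDFFFDFFFDFFFDDFFFDFFFDFFFDDFFFDFFFDFFFDDDD
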